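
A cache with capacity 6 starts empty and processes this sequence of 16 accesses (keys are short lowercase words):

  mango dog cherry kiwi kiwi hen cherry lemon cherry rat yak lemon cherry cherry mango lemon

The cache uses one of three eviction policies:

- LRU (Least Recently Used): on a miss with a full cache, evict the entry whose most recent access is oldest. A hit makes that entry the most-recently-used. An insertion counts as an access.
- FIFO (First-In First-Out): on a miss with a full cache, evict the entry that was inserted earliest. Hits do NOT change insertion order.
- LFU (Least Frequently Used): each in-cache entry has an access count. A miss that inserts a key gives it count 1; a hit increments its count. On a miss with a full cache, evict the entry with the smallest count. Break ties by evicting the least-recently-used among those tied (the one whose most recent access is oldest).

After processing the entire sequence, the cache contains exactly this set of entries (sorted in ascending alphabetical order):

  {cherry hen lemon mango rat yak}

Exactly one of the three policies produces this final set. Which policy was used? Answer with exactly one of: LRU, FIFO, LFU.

Answer: LRU

Derivation:
Simulating under each policy and comparing final sets:
  LRU: final set = {cherry hen lemon mango rat yak} -> MATCHES target
  FIFO: final set = {hen kiwi lemon mango rat yak} -> differs
  LFU: final set = {cherry kiwi lemon mango rat yak} -> differs
Only LRU produces the target set.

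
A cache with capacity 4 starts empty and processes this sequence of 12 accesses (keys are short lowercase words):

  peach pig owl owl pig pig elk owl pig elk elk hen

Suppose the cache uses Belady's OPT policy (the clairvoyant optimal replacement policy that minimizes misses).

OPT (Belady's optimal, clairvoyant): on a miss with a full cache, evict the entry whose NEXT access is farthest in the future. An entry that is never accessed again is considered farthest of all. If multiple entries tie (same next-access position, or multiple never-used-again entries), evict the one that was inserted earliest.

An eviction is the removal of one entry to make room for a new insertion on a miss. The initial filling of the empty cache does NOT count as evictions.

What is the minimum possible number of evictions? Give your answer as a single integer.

OPT (Belady) simulation (capacity=4):
  1. access peach: MISS. Cache: [peach]
  2. access pig: MISS. Cache: [peach pig]
  3. access owl: MISS. Cache: [peach pig owl]
  4. access owl: HIT. Next use of owl: step 8. Cache: [peach pig owl]
  5. access pig: HIT. Next use of pig: step 6. Cache: [peach pig owl]
  6. access pig: HIT. Next use of pig: step 9. Cache: [peach pig owl]
  7. access elk: MISS. Cache: [peach pig owl elk]
  8. access owl: HIT. Next use of owl: never. Cache: [peach pig owl elk]
  9. access pig: HIT. Next use of pig: never. Cache: [peach pig owl elk]
  10. access elk: HIT. Next use of elk: step 11. Cache: [peach pig owl elk]
  11. access elk: HIT. Next use of elk: never. Cache: [peach pig owl elk]
  12. access hen: MISS, evict peach (next use: never). Cache: [pig owl elk hen]
Total: 7 hits, 5 misses, 1 evictions

Answer: 1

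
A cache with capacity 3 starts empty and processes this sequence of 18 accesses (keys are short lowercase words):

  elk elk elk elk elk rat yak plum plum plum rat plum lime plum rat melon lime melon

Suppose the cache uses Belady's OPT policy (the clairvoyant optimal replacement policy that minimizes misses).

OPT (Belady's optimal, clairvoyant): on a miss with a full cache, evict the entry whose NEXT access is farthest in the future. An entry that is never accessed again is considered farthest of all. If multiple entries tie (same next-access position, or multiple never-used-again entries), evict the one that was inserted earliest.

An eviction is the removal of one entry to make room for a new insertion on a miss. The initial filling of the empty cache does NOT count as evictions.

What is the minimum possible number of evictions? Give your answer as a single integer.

Answer: 3

Derivation:
OPT (Belady) simulation (capacity=3):
  1. access elk: MISS. Cache: [elk]
  2. access elk: HIT. Next use of elk: step 3. Cache: [elk]
  3. access elk: HIT. Next use of elk: step 4. Cache: [elk]
  4. access elk: HIT. Next use of elk: step 5. Cache: [elk]
  5. access elk: HIT. Next use of elk: never. Cache: [elk]
  6. access rat: MISS. Cache: [elk rat]
  7. access yak: MISS. Cache: [elk rat yak]
  8. access plum: MISS, evict elk (next use: never). Cache: [rat yak plum]
  9. access plum: HIT. Next use of plum: step 10. Cache: [rat yak plum]
  10. access plum: HIT. Next use of plum: step 12. Cache: [rat yak plum]
  11. access rat: HIT. Next use of rat: step 15. Cache: [rat yak plum]
  12. access plum: HIT. Next use of plum: step 14. Cache: [rat yak plum]
  13. access lime: MISS, evict yak (next use: never). Cache: [rat plum lime]
  14. access plum: HIT. Next use of plum: never. Cache: [rat plum lime]
  15. access rat: HIT. Next use of rat: never. Cache: [rat plum lime]
  16. access melon: MISS, evict rat (next use: never). Cache: [plum lime melon]
  17. access lime: HIT. Next use of lime: never. Cache: [plum lime melon]
  18. access melon: HIT. Next use of melon: never. Cache: [plum lime melon]
Total: 12 hits, 6 misses, 3 evictions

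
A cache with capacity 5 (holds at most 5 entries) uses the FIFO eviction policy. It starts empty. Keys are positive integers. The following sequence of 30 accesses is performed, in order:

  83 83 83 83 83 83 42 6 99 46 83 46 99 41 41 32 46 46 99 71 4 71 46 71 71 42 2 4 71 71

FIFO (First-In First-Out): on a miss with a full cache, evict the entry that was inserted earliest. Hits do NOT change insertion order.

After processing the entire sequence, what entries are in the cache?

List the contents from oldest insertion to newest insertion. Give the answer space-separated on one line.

Answer: 32 71 4 42 2

Derivation:
FIFO simulation (capacity=5):
  1. access 83: MISS. Cache (old->new): [83]
  2. access 83: HIT. Cache (old->new): [83]
  3. access 83: HIT. Cache (old->new): [83]
  4. access 83: HIT. Cache (old->new): [83]
  5. access 83: HIT. Cache (old->new): [83]
  6. access 83: HIT. Cache (old->new): [83]
  7. access 42: MISS. Cache (old->new): [83 42]
  8. access 6: MISS. Cache (old->new): [83 42 6]
  9. access 99: MISS. Cache (old->new): [83 42 6 99]
  10. access 46: MISS. Cache (old->new): [83 42 6 99 46]
  11. access 83: HIT. Cache (old->new): [83 42 6 99 46]
  12. access 46: HIT. Cache (old->new): [83 42 6 99 46]
  13. access 99: HIT. Cache (old->new): [83 42 6 99 46]
  14. access 41: MISS, evict 83. Cache (old->new): [42 6 99 46 41]
  15. access 41: HIT. Cache (old->new): [42 6 99 46 41]
  16. access 32: MISS, evict 42. Cache (old->new): [6 99 46 41 32]
  17. access 46: HIT. Cache (old->new): [6 99 46 41 32]
  18. access 46: HIT. Cache (old->new): [6 99 46 41 32]
  19. access 99: HIT. Cache (old->new): [6 99 46 41 32]
  20. access 71: MISS, evict 6. Cache (old->new): [99 46 41 32 71]
  21. access 4: MISS, evict 99. Cache (old->new): [46 41 32 71 4]
  22. access 71: HIT. Cache (old->new): [46 41 32 71 4]
  23. access 46: HIT. Cache (old->new): [46 41 32 71 4]
  24. access 71: HIT. Cache (old->new): [46 41 32 71 4]
  25. access 71: HIT. Cache (old->new): [46 41 32 71 4]
  26. access 42: MISS, evict 46. Cache (old->new): [41 32 71 4 42]
  27. access 2: MISS, evict 41. Cache (old->new): [32 71 4 42 2]
  28. access 4: HIT. Cache (old->new): [32 71 4 42 2]
  29. access 71: HIT. Cache (old->new): [32 71 4 42 2]
  30. access 71: HIT. Cache (old->new): [32 71 4 42 2]
Total: 19 hits, 11 misses, 6 evictions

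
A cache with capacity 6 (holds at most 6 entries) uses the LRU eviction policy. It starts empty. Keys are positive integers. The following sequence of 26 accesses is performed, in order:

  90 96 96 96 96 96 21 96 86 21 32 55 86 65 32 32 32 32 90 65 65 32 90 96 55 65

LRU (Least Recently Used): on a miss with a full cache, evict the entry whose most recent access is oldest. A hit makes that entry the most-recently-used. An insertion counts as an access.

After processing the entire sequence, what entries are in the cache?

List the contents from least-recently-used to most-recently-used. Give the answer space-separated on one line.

Answer: 86 32 90 96 55 65

Derivation:
LRU simulation (capacity=6):
  1. access 90: MISS. Cache (LRU->MRU): [90]
  2. access 96: MISS. Cache (LRU->MRU): [90 96]
  3. access 96: HIT. Cache (LRU->MRU): [90 96]
  4. access 96: HIT. Cache (LRU->MRU): [90 96]
  5. access 96: HIT. Cache (LRU->MRU): [90 96]
  6. access 96: HIT. Cache (LRU->MRU): [90 96]
  7. access 21: MISS. Cache (LRU->MRU): [90 96 21]
  8. access 96: HIT. Cache (LRU->MRU): [90 21 96]
  9. access 86: MISS. Cache (LRU->MRU): [90 21 96 86]
  10. access 21: HIT. Cache (LRU->MRU): [90 96 86 21]
  11. access 32: MISS. Cache (LRU->MRU): [90 96 86 21 32]
  12. access 55: MISS. Cache (LRU->MRU): [90 96 86 21 32 55]
  13. access 86: HIT. Cache (LRU->MRU): [90 96 21 32 55 86]
  14. access 65: MISS, evict 90. Cache (LRU->MRU): [96 21 32 55 86 65]
  15. access 32: HIT. Cache (LRU->MRU): [96 21 55 86 65 32]
  16. access 32: HIT. Cache (LRU->MRU): [96 21 55 86 65 32]
  17. access 32: HIT. Cache (LRU->MRU): [96 21 55 86 65 32]
  18. access 32: HIT. Cache (LRU->MRU): [96 21 55 86 65 32]
  19. access 90: MISS, evict 96. Cache (LRU->MRU): [21 55 86 65 32 90]
  20. access 65: HIT. Cache (LRU->MRU): [21 55 86 32 90 65]
  21. access 65: HIT. Cache (LRU->MRU): [21 55 86 32 90 65]
  22. access 32: HIT. Cache (LRU->MRU): [21 55 86 90 65 32]
  23. access 90: HIT. Cache (LRU->MRU): [21 55 86 65 32 90]
  24. access 96: MISS, evict 21. Cache (LRU->MRU): [55 86 65 32 90 96]
  25. access 55: HIT. Cache (LRU->MRU): [86 65 32 90 96 55]
  26. access 65: HIT. Cache (LRU->MRU): [86 32 90 96 55 65]
Total: 17 hits, 9 misses, 3 evictions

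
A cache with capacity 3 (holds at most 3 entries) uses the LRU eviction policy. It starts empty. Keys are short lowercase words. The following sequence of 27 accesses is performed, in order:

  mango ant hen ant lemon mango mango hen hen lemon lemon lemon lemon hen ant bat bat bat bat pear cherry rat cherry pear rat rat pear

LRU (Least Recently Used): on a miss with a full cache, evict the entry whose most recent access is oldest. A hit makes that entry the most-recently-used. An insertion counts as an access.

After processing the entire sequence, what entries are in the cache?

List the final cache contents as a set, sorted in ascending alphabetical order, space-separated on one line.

Answer: cherry pear rat

Derivation:
LRU simulation (capacity=3):
  1. access mango: MISS. Cache (LRU->MRU): [mango]
  2. access ant: MISS. Cache (LRU->MRU): [mango ant]
  3. access hen: MISS. Cache (LRU->MRU): [mango ant hen]
  4. access ant: HIT. Cache (LRU->MRU): [mango hen ant]
  5. access lemon: MISS, evict mango. Cache (LRU->MRU): [hen ant lemon]
  6. access mango: MISS, evict hen. Cache (LRU->MRU): [ant lemon mango]
  7. access mango: HIT. Cache (LRU->MRU): [ant lemon mango]
  8. access hen: MISS, evict ant. Cache (LRU->MRU): [lemon mango hen]
  9. access hen: HIT. Cache (LRU->MRU): [lemon mango hen]
  10. access lemon: HIT. Cache (LRU->MRU): [mango hen lemon]
  11. access lemon: HIT. Cache (LRU->MRU): [mango hen lemon]
  12. access lemon: HIT. Cache (LRU->MRU): [mango hen lemon]
  13. access lemon: HIT. Cache (LRU->MRU): [mango hen lemon]
  14. access hen: HIT. Cache (LRU->MRU): [mango lemon hen]
  15. access ant: MISS, evict mango. Cache (LRU->MRU): [lemon hen ant]
  16. access bat: MISS, evict lemon. Cache (LRU->MRU): [hen ant bat]
  17. access bat: HIT. Cache (LRU->MRU): [hen ant bat]
  18. access bat: HIT. Cache (LRU->MRU): [hen ant bat]
  19. access bat: HIT. Cache (LRU->MRU): [hen ant bat]
  20. access pear: MISS, evict hen. Cache (LRU->MRU): [ant bat pear]
  21. access cherry: MISS, evict ant. Cache (LRU->MRU): [bat pear cherry]
  22. access rat: MISS, evict bat. Cache (LRU->MRU): [pear cherry rat]
  23. access cherry: HIT. Cache (LRU->MRU): [pear rat cherry]
  24. access pear: HIT. Cache (LRU->MRU): [rat cherry pear]
  25. access rat: HIT. Cache (LRU->MRU): [cherry pear rat]
  26. access rat: HIT. Cache (LRU->MRU): [cherry pear rat]
  27. access pear: HIT. Cache (LRU->MRU): [cherry rat pear]
Total: 16 hits, 11 misses, 8 evictions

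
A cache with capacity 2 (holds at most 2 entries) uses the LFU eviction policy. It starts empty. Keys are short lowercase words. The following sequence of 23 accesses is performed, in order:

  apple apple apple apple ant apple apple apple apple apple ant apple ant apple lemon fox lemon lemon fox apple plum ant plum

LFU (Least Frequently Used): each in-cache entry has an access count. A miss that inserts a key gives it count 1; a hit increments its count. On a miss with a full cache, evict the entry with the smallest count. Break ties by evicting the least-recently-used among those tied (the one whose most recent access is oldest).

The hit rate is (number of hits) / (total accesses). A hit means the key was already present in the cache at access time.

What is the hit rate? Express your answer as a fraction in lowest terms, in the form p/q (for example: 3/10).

LFU simulation (capacity=2):
  1. access apple: MISS. Cache: [apple(c=1)]
  2. access apple: HIT, count now 2. Cache: [apple(c=2)]
  3. access apple: HIT, count now 3. Cache: [apple(c=3)]
  4. access apple: HIT, count now 4. Cache: [apple(c=4)]
  5. access ant: MISS. Cache: [ant(c=1) apple(c=4)]
  6. access apple: HIT, count now 5. Cache: [ant(c=1) apple(c=5)]
  7. access apple: HIT, count now 6. Cache: [ant(c=1) apple(c=6)]
  8. access apple: HIT, count now 7. Cache: [ant(c=1) apple(c=7)]
  9. access apple: HIT, count now 8. Cache: [ant(c=1) apple(c=8)]
  10. access apple: HIT, count now 9. Cache: [ant(c=1) apple(c=9)]
  11. access ant: HIT, count now 2. Cache: [ant(c=2) apple(c=9)]
  12. access apple: HIT, count now 10. Cache: [ant(c=2) apple(c=10)]
  13. access ant: HIT, count now 3. Cache: [ant(c=3) apple(c=10)]
  14. access apple: HIT, count now 11. Cache: [ant(c=3) apple(c=11)]
  15. access lemon: MISS, evict ant(c=3). Cache: [lemon(c=1) apple(c=11)]
  16. access fox: MISS, evict lemon(c=1). Cache: [fox(c=1) apple(c=11)]
  17. access lemon: MISS, evict fox(c=1). Cache: [lemon(c=1) apple(c=11)]
  18. access lemon: HIT, count now 2. Cache: [lemon(c=2) apple(c=11)]
  19. access fox: MISS, evict lemon(c=2). Cache: [fox(c=1) apple(c=11)]
  20. access apple: HIT, count now 12. Cache: [fox(c=1) apple(c=12)]
  21. access plum: MISS, evict fox(c=1). Cache: [plum(c=1) apple(c=12)]
  22. access ant: MISS, evict plum(c=1). Cache: [ant(c=1) apple(c=12)]
  23. access plum: MISS, evict ant(c=1). Cache: [plum(c=1) apple(c=12)]
Total: 14 hits, 9 misses, 7 evictions

Hit rate = 14/23

Answer: 14/23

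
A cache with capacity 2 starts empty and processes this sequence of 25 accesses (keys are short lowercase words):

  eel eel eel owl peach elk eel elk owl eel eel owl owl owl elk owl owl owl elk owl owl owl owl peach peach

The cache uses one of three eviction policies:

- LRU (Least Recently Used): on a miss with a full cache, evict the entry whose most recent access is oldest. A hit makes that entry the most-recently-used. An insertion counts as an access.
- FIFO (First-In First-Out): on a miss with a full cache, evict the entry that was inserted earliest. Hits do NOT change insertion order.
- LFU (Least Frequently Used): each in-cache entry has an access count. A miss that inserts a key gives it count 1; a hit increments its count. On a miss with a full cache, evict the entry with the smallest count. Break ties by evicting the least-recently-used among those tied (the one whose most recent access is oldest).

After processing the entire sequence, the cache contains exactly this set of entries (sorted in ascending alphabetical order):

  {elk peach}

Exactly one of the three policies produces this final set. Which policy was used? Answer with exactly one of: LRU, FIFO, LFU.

Answer: FIFO

Derivation:
Simulating under each policy and comparing final sets:
  LRU: final set = {owl peach} -> differs
  FIFO: final set = {elk peach} -> MATCHES target
  LFU: final set = {eel peach} -> differs
Only FIFO produces the target set.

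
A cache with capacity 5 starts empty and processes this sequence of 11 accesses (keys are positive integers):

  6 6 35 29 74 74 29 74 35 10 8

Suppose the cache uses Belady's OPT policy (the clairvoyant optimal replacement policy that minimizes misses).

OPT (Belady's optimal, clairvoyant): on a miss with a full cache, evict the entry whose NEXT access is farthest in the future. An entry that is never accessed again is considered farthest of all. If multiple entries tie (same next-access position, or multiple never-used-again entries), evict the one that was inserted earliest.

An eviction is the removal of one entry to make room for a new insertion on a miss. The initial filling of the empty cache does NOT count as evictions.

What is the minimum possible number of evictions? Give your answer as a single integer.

OPT (Belady) simulation (capacity=5):
  1. access 6: MISS. Cache: [6]
  2. access 6: HIT. Next use of 6: never. Cache: [6]
  3. access 35: MISS. Cache: [6 35]
  4. access 29: MISS. Cache: [6 35 29]
  5. access 74: MISS. Cache: [6 35 29 74]
  6. access 74: HIT. Next use of 74: step 8. Cache: [6 35 29 74]
  7. access 29: HIT. Next use of 29: never. Cache: [6 35 29 74]
  8. access 74: HIT. Next use of 74: never. Cache: [6 35 29 74]
  9. access 35: HIT. Next use of 35: never. Cache: [6 35 29 74]
  10. access 10: MISS. Cache: [6 35 29 74 10]
  11. access 8: MISS, evict 6 (next use: never). Cache: [35 29 74 10 8]
Total: 5 hits, 6 misses, 1 evictions

Answer: 1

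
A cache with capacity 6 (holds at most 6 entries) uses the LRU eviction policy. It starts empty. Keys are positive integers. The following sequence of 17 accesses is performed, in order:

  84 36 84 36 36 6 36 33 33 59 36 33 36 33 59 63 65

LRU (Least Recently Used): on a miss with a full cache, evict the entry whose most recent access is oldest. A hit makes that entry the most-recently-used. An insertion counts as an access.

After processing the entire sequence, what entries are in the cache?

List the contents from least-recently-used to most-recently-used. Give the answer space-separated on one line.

Answer: 6 36 33 59 63 65

Derivation:
LRU simulation (capacity=6):
  1. access 84: MISS. Cache (LRU->MRU): [84]
  2. access 36: MISS. Cache (LRU->MRU): [84 36]
  3. access 84: HIT. Cache (LRU->MRU): [36 84]
  4. access 36: HIT. Cache (LRU->MRU): [84 36]
  5. access 36: HIT. Cache (LRU->MRU): [84 36]
  6. access 6: MISS. Cache (LRU->MRU): [84 36 6]
  7. access 36: HIT. Cache (LRU->MRU): [84 6 36]
  8. access 33: MISS. Cache (LRU->MRU): [84 6 36 33]
  9. access 33: HIT. Cache (LRU->MRU): [84 6 36 33]
  10. access 59: MISS. Cache (LRU->MRU): [84 6 36 33 59]
  11. access 36: HIT. Cache (LRU->MRU): [84 6 33 59 36]
  12. access 33: HIT. Cache (LRU->MRU): [84 6 59 36 33]
  13. access 36: HIT. Cache (LRU->MRU): [84 6 59 33 36]
  14. access 33: HIT. Cache (LRU->MRU): [84 6 59 36 33]
  15. access 59: HIT. Cache (LRU->MRU): [84 6 36 33 59]
  16. access 63: MISS. Cache (LRU->MRU): [84 6 36 33 59 63]
  17. access 65: MISS, evict 84. Cache (LRU->MRU): [6 36 33 59 63 65]
Total: 10 hits, 7 misses, 1 evictions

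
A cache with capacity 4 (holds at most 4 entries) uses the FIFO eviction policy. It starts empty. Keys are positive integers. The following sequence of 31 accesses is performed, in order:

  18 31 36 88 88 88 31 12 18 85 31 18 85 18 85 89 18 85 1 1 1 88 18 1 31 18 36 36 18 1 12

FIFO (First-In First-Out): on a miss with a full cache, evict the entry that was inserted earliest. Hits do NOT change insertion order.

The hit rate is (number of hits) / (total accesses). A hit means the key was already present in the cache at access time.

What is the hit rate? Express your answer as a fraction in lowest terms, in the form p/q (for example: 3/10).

FIFO simulation (capacity=4):
  1. access 18: MISS. Cache (old->new): [18]
  2. access 31: MISS. Cache (old->new): [18 31]
  3. access 36: MISS. Cache (old->new): [18 31 36]
  4. access 88: MISS. Cache (old->new): [18 31 36 88]
  5. access 88: HIT. Cache (old->new): [18 31 36 88]
  6. access 88: HIT. Cache (old->new): [18 31 36 88]
  7. access 31: HIT. Cache (old->new): [18 31 36 88]
  8. access 12: MISS, evict 18. Cache (old->new): [31 36 88 12]
  9. access 18: MISS, evict 31. Cache (old->new): [36 88 12 18]
  10. access 85: MISS, evict 36. Cache (old->new): [88 12 18 85]
  11. access 31: MISS, evict 88. Cache (old->new): [12 18 85 31]
  12. access 18: HIT. Cache (old->new): [12 18 85 31]
  13. access 85: HIT. Cache (old->new): [12 18 85 31]
  14. access 18: HIT. Cache (old->new): [12 18 85 31]
  15. access 85: HIT. Cache (old->new): [12 18 85 31]
  16. access 89: MISS, evict 12. Cache (old->new): [18 85 31 89]
  17. access 18: HIT. Cache (old->new): [18 85 31 89]
  18. access 85: HIT. Cache (old->new): [18 85 31 89]
  19. access 1: MISS, evict 18. Cache (old->new): [85 31 89 1]
  20. access 1: HIT. Cache (old->new): [85 31 89 1]
  21. access 1: HIT. Cache (old->new): [85 31 89 1]
  22. access 88: MISS, evict 85. Cache (old->new): [31 89 1 88]
  23. access 18: MISS, evict 31. Cache (old->new): [89 1 88 18]
  24. access 1: HIT. Cache (old->new): [89 1 88 18]
  25. access 31: MISS, evict 89. Cache (old->new): [1 88 18 31]
  26. access 18: HIT. Cache (old->new): [1 88 18 31]
  27. access 36: MISS, evict 1. Cache (old->new): [88 18 31 36]
  28. access 36: HIT. Cache (old->new): [88 18 31 36]
  29. access 18: HIT. Cache (old->new): [88 18 31 36]
  30. access 1: MISS, evict 88. Cache (old->new): [18 31 36 1]
  31. access 12: MISS, evict 18. Cache (old->new): [31 36 1 12]
Total: 15 hits, 16 misses, 12 evictions

Hit rate = 15/31

Answer: 15/31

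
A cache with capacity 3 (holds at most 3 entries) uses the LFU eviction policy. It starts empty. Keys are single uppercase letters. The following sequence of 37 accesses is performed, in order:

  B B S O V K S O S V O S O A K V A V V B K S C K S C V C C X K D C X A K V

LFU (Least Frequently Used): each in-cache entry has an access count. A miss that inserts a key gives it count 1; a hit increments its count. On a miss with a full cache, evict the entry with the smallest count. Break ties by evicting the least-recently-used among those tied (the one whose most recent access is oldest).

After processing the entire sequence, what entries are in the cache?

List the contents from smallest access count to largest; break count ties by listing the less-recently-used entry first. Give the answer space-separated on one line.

LFU simulation (capacity=3):
  1. access B: MISS. Cache: [B(c=1)]
  2. access B: HIT, count now 2. Cache: [B(c=2)]
  3. access S: MISS. Cache: [S(c=1) B(c=2)]
  4. access O: MISS. Cache: [S(c=1) O(c=1) B(c=2)]
  5. access V: MISS, evict S(c=1). Cache: [O(c=1) V(c=1) B(c=2)]
  6. access K: MISS, evict O(c=1). Cache: [V(c=1) K(c=1) B(c=2)]
  7. access S: MISS, evict V(c=1). Cache: [K(c=1) S(c=1) B(c=2)]
  8. access O: MISS, evict K(c=1). Cache: [S(c=1) O(c=1) B(c=2)]
  9. access S: HIT, count now 2. Cache: [O(c=1) B(c=2) S(c=2)]
  10. access V: MISS, evict O(c=1). Cache: [V(c=1) B(c=2) S(c=2)]
  11. access O: MISS, evict V(c=1). Cache: [O(c=1) B(c=2) S(c=2)]
  12. access S: HIT, count now 3. Cache: [O(c=1) B(c=2) S(c=3)]
  13. access O: HIT, count now 2. Cache: [B(c=2) O(c=2) S(c=3)]
  14. access A: MISS, evict B(c=2). Cache: [A(c=1) O(c=2) S(c=3)]
  15. access K: MISS, evict A(c=1). Cache: [K(c=1) O(c=2) S(c=3)]
  16. access V: MISS, evict K(c=1). Cache: [V(c=1) O(c=2) S(c=3)]
  17. access A: MISS, evict V(c=1). Cache: [A(c=1) O(c=2) S(c=3)]
  18. access V: MISS, evict A(c=1). Cache: [V(c=1) O(c=2) S(c=3)]
  19. access V: HIT, count now 2. Cache: [O(c=2) V(c=2) S(c=3)]
  20. access B: MISS, evict O(c=2). Cache: [B(c=1) V(c=2) S(c=3)]
  21. access K: MISS, evict B(c=1). Cache: [K(c=1) V(c=2) S(c=3)]
  22. access S: HIT, count now 4. Cache: [K(c=1) V(c=2) S(c=4)]
  23. access C: MISS, evict K(c=1). Cache: [C(c=1) V(c=2) S(c=4)]
  24. access K: MISS, evict C(c=1). Cache: [K(c=1) V(c=2) S(c=4)]
  25. access S: HIT, count now 5. Cache: [K(c=1) V(c=2) S(c=5)]
  26. access C: MISS, evict K(c=1). Cache: [C(c=1) V(c=2) S(c=5)]
  27. access V: HIT, count now 3. Cache: [C(c=1) V(c=3) S(c=5)]
  28. access C: HIT, count now 2. Cache: [C(c=2) V(c=3) S(c=5)]
  29. access C: HIT, count now 3. Cache: [V(c=3) C(c=3) S(c=5)]
  30. access X: MISS, evict V(c=3). Cache: [X(c=1) C(c=3) S(c=5)]
  31. access K: MISS, evict X(c=1). Cache: [K(c=1) C(c=3) S(c=5)]
  32. access D: MISS, evict K(c=1). Cache: [D(c=1) C(c=3) S(c=5)]
  33. access C: HIT, count now 4. Cache: [D(c=1) C(c=4) S(c=5)]
  34. access X: MISS, evict D(c=1). Cache: [X(c=1) C(c=4) S(c=5)]
  35. access A: MISS, evict X(c=1). Cache: [A(c=1) C(c=4) S(c=5)]
  36. access K: MISS, evict A(c=1). Cache: [K(c=1) C(c=4) S(c=5)]
  37. access V: MISS, evict K(c=1). Cache: [V(c=1) C(c=4) S(c=5)]
Total: 11 hits, 26 misses, 23 evictions

Answer: V C S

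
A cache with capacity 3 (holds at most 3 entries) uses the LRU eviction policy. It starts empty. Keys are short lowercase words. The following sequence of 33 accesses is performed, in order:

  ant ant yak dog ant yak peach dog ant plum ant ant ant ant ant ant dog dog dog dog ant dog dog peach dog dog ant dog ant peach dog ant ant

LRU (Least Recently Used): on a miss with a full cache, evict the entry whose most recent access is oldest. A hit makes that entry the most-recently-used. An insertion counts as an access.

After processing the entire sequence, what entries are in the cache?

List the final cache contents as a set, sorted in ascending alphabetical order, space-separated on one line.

LRU simulation (capacity=3):
  1. access ant: MISS. Cache (LRU->MRU): [ant]
  2. access ant: HIT. Cache (LRU->MRU): [ant]
  3. access yak: MISS. Cache (LRU->MRU): [ant yak]
  4. access dog: MISS. Cache (LRU->MRU): [ant yak dog]
  5. access ant: HIT. Cache (LRU->MRU): [yak dog ant]
  6. access yak: HIT. Cache (LRU->MRU): [dog ant yak]
  7. access peach: MISS, evict dog. Cache (LRU->MRU): [ant yak peach]
  8. access dog: MISS, evict ant. Cache (LRU->MRU): [yak peach dog]
  9. access ant: MISS, evict yak. Cache (LRU->MRU): [peach dog ant]
  10. access plum: MISS, evict peach. Cache (LRU->MRU): [dog ant plum]
  11. access ant: HIT. Cache (LRU->MRU): [dog plum ant]
  12. access ant: HIT. Cache (LRU->MRU): [dog plum ant]
  13. access ant: HIT. Cache (LRU->MRU): [dog plum ant]
  14. access ant: HIT. Cache (LRU->MRU): [dog plum ant]
  15. access ant: HIT. Cache (LRU->MRU): [dog plum ant]
  16. access ant: HIT. Cache (LRU->MRU): [dog plum ant]
  17. access dog: HIT. Cache (LRU->MRU): [plum ant dog]
  18. access dog: HIT. Cache (LRU->MRU): [plum ant dog]
  19. access dog: HIT. Cache (LRU->MRU): [plum ant dog]
  20. access dog: HIT. Cache (LRU->MRU): [plum ant dog]
  21. access ant: HIT. Cache (LRU->MRU): [plum dog ant]
  22. access dog: HIT. Cache (LRU->MRU): [plum ant dog]
  23. access dog: HIT. Cache (LRU->MRU): [plum ant dog]
  24. access peach: MISS, evict plum. Cache (LRU->MRU): [ant dog peach]
  25. access dog: HIT. Cache (LRU->MRU): [ant peach dog]
  26. access dog: HIT. Cache (LRU->MRU): [ant peach dog]
  27. access ant: HIT. Cache (LRU->MRU): [peach dog ant]
  28. access dog: HIT. Cache (LRU->MRU): [peach ant dog]
  29. access ant: HIT. Cache (LRU->MRU): [peach dog ant]
  30. access peach: HIT. Cache (LRU->MRU): [dog ant peach]
  31. access dog: HIT. Cache (LRU->MRU): [ant peach dog]
  32. access ant: HIT. Cache (LRU->MRU): [peach dog ant]
  33. access ant: HIT. Cache (LRU->MRU): [peach dog ant]
Total: 25 hits, 8 misses, 5 evictions

Answer: ant dog peach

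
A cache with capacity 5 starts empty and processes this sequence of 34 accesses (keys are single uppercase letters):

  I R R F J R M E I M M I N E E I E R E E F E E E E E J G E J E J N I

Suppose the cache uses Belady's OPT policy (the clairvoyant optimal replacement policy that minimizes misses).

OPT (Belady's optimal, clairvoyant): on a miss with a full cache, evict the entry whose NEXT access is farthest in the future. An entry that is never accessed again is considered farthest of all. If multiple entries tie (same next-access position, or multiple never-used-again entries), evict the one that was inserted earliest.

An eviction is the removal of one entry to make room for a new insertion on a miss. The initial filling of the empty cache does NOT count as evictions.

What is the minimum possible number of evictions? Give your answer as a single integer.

Answer: 4

Derivation:
OPT (Belady) simulation (capacity=5):
  1. access I: MISS. Cache: [I]
  2. access R: MISS. Cache: [I R]
  3. access R: HIT. Next use of R: step 6. Cache: [I R]
  4. access F: MISS. Cache: [I R F]
  5. access J: MISS. Cache: [I R F J]
  6. access R: HIT. Next use of R: step 18. Cache: [I R F J]
  7. access M: MISS. Cache: [I R F J M]
  8. access E: MISS, evict J (next use: step 27). Cache: [I R F M E]
  9. access I: HIT. Next use of I: step 12. Cache: [I R F M E]
  10. access M: HIT. Next use of M: step 11. Cache: [I R F M E]
  11. access M: HIT. Next use of M: never. Cache: [I R F M E]
  12. access I: HIT. Next use of I: step 16. Cache: [I R F M E]
  13. access N: MISS, evict M (next use: never). Cache: [I R F E N]
  14. access E: HIT. Next use of E: step 15. Cache: [I R F E N]
  15. access E: HIT. Next use of E: step 17. Cache: [I R F E N]
  16. access I: HIT. Next use of I: step 34. Cache: [I R F E N]
  17. access E: HIT. Next use of E: step 19. Cache: [I R F E N]
  18. access R: HIT. Next use of R: never. Cache: [I R F E N]
  19. access E: HIT. Next use of E: step 20. Cache: [I R F E N]
  20. access E: HIT. Next use of E: step 22. Cache: [I R F E N]
  21. access F: HIT. Next use of F: never. Cache: [I R F E N]
  22. access E: HIT. Next use of E: step 23. Cache: [I R F E N]
  23. access E: HIT. Next use of E: step 24. Cache: [I R F E N]
  24. access E: HIT. Next use of E: step 25. Cache: [I R F E N]
  25. access E: HIT. Next use of E: step 26. Cache: [I R F E N]
  26. access E: HIT. Next use of E: step 29. Cache: [I R F E N]
  27. access J: MISS, evict R (next use: never). Cache: [I F E N J]
  28. access G: MISS, evict F (next use: never). Cache: [I E N J G]
  29. access E: HIT. Next use of E: step 31. Cache: [I E N J G]
  30. access J: HIT. Next use of J: step 32. Cache: [I E N J G]
  31. access E: HIT. Next use of E: never. Cache: [I E N J G]
  32. access J: HIT. Next use of J: never. Cache: [I E N J G]
  33. access N: HIT. Next use of N: never. Cache: [I E N J G]
  34. access I: HIT. Next use of I: never. Cache: [I E N J G]
Total: 25 hits, 9 misses, 4 evictions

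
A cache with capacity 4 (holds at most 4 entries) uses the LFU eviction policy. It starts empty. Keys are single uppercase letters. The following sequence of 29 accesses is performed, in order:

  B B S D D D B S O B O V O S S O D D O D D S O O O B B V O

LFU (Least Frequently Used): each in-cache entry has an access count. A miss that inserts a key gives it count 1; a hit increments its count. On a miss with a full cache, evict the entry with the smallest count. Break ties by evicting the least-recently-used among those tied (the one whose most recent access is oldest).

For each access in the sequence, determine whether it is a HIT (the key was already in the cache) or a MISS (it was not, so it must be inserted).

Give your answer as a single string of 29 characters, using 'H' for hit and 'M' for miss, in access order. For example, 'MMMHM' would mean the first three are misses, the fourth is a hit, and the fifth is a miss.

Answer: MHMMHHHHMHHMHMHHHHHHHHHHHHHMH

Derivation:
LFU simulation (capacity=4):
  1. access B: MISS. Cache: [B(c=1)]
  2. access B: HIT, count now 2. Cache: [B(c=2)]
  3. access S: MISS. Cache: [S(c=1) B(c=2)]
  4. access D: MISS. Cache: [S(c=1) D(c=1) B(c=2)]
  5. access D: HIT, count now 2. Cache: [S(c=1) B(c=2) D(c=2)]
  6. access D: HIT, count now 3. Cache: [S(c=1) B(c=2) D(c=3)]
  7. access B: HIT, count now 3. Cache: [S(c=1) D(c=3) B(c=3)]
  8. access S: HIT, count now 2. Cache: [S(c=2) D(c=3) B(c=3)]
  9. access O: MISS. Cache: [O(c=1) S(c=2) D(c=3) B(c=3)]
  10. access B: HIT, count now 4. Cache: [O(c=1) S(c=2) D(c=3) B(c=4)]
  11. access O: HIT, count now 2. Cache: [S(c=2) O(c=2) D(c=3) B(c=4)]
  12. access V: MISS, evict S(c=2). Cache: [V(c=1) O(c=2) D(c=3) B(c=4)]
  13. access O: HIT, count now 3. Cache: [V(c=1) D(c=3) O(c=3) B(c=4)]
  14. access S: MISS, evict V(c=1). Cache: [S(c=1) D(c=3) O(c=3) B(c=4)]
  15. access S: HIT, count now 2. Cache: [S(c=2) D(c=3) O(c=3) B(c=4)]
  16. access O: HIT, count now 4. Cache: [S(c=2) D(c=3) B(c=4) O(c=4)]
  17. access D: HIT, count now 4. Cache: [S(c=2) B(c=4) O(c=4) D(c=4)]
  18. access D: HIT, count now 5. Cache: [S(c=2) B(c=4) O(c=4) D(c=5)]
  19. access O: HIT, count now 5. Cache: [S(c=2) B(c=4) D(c=5) O(c=5)]
  20. access D: HIT, count now 6. Cache: [S(c=2) B(c=4) O(c=5) D(c=6)]
  21. access D: HIT, count now 7. Cache: [S(c=2) B(c=4) O(c=5) D(c=7)]
  22. access S: HIT, count now 3. Cache: [S(c=3) B(c=4) O(c=5) D(c=7)]
  23. access O: HIT, count now 6. Cache: [S(c=3) B(c=4) O(c=6) D(c=7)]
  24. access O: HIT, count now 7. Cache: [S(c=3) B(c=4) D(c=7) O(c=7)]
  25. access O: HIT, count now 8. Cache: [S(c=3) B(c=4) D(c=7) O(c=8)]
  26. access B: HIT, count now 5. Cache: [S(c=3) B(c=5) D(c=7) O(c=8)]
  27. access B: HIT, count now 6. Cache: [S(c=3) B(c=6) D(c=7) O(c=8)]
  28. access V: MISS, evict S(c=3). Cache: [V(c=1) B(c=6) D(c=7) O(c=8)]
  29. access O: HIT, count now 9. Cache: [V(c=1) B(c=6) D(c=7) O(c=9)]
Total: 22 hits, 7 misses, 3 evictions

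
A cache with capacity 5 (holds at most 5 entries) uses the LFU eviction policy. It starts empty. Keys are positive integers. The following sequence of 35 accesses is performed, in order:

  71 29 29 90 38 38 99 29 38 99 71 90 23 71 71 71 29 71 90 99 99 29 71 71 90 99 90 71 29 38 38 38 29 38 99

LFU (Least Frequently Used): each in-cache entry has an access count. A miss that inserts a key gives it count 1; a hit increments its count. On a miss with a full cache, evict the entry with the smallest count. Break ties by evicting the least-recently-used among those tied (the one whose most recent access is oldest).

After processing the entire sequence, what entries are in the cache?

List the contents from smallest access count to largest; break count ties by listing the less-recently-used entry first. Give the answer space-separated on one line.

Answer: 99 90 29 38 71

Derivation:
LFU simulation (capacity=5):
  1. access 71: MISS. Cache: [71(c=1)]
  2. access 29: MISS. Cache: [71(c=1) 29(c=1)]
  3. access 29: HIT, count now 2. Cache: [71(c=1) 29(c=2)]
  4. access 90: MISS. Cache: [71(c=1) 90(c=1) 29(c=2)]
  5. access 38: MISS. Cache: [71(c=1) 90(c=1) 38(c=1) 29(c=2)]
  6. access 38: HIT, count now 2. Cache: [71(c=1) 90(c=1) 29(c=2) 38(c=2)]
  7. access 99: MISS. Cache: [71(c=1) 90(c=1) 99(c=1) 29(c=2) 38(c=2)]
  8. access 29: HIT, count now 3. Cache: [71(c=1) 90(c=1) 99(c=1) 38(c=2) 29(c=3)]
  9. access 38: HIT, count now 3. Cache: [71(c=1) 90(c=1) 99(c=1) 29(c=3) 38(c=3)]
  10. access 99: HIT, count now 2. Cache: [71(c=1) 90(c=1) 99(c=2) 29(c=3) 38(c=3)]
  11. access 71: HIT, count now 2. Cache: [90(c=1) 99(c=2) 71(c=2) 29(c=3) 38(c=3)]
  12. access 90: HIT, count now 2. Cache: [99(c=2) 71(c=2) 90(c=2) 29(c=3) 38(c=3)]
  13. access 23: MISS, evict 99(c=2). Cache: [23(c=1) 71(c=2) 90(c=2) 29(c=3) 38(c=3)]
  14. access 71: HIT, count now 3. Cache: [23(c=1) 90(c=2) 29(c=3) 38(c=3) 71(c=3)]
  15. access 71: HIT, count now 4. Cache: [23(c=1) 90(c=2) 29(c=3) 38(c=3) 71(c=4)]
  16. access 71: HIT, count now 5. Cache: [23(c=1) 90(c=2) 29(c=3) 38(c=3) 71(c=5)]
  17. access 29: HIT, count now 4. Cache: [23(c=1) 90(c=2) 38(c=3) 29(c=4) 71(c=5)]
  18. access 71: HIT, count now 6. Cache: [23(c=1) 90(c=2) 38(c=3) 29(c=4) 71(c=6)]
  19. access 90: HIT, count now 3. Cache: [23(c=1) 38(c=3) 90(c=3) 29(c=4) 71(c=6)]
  20. access 99: MISS, evict 23(c=1). Cache: [99(c=1) 38(c=3) 90(c=3) 29(c=4) 71(c=6)]
  21. access 99: HIT, count now 2. Cache: [99(c=2) 38(c=3) 90(c=3) 29(c=4) 71(c=6)]
  22. access 29: HIT, count now 5. Cache: [99(c=2) 38(c=3) 90(c=3) 29(c=5) 71(c=6)]
  23. access 71: HIT, count now 7. Cache: [99(c=2) 38(c=3) 90(c=3) 29(c=5) 71(c=7)]
  24. access 71: HIT, count now 8. Cache: [99(c=2) 38(c=3) 90(c=3) 29(c=5) 71(c=8)]
  25. access 90: HIT, count now 4. Cache: [99(c=2) 38(c=3) 90(c=4) 29(c=5) 71(c=8)]
  26. access 99: HIT, count now 3. Cache: [38(c=3) 99(c=3) 90(c=4) 29(c=5) 71(c=8)]
  27. access 90: HIT, count now 5. Cache: [38(c=3) 99(c=3) 29(c=5) 90(c=5) 71(c=8)]
  28. access 71: HIT, count now 9. Cache: [38(c=3) 99(c=3) 29(c=5) 90(c=5) 71(c=9)]
  29. access 29: HIT, count now 6. Cache: [38(c=3) 99(c=3) 90(c=5) 29(c=6) 71(c=9)]
  30. access 38: HIT, count now 4. Cache: [99(c=3) 38(c=4) 90(c=5) 29(c=6) 71(c=9)]
  31. access 38: HIT, count now 5. Cache: [99(c=3) 90(c=5) 38(c=5) 29(c=6) 71(c=9)]
  32. access 38: HIT, count now 6. Cache: [99(c=3) 90(c=5) 29(c=6) 38(c=6) 71(c=9)]
  33. access 29: HIT, count now 7. Cache: [99(c=3) 90(c=5) 38(c=6) 29(c=7) 71(c=9)]
  34. access 38: HIT, count now 7. Cache: [99(c=3) 90(c=5) 29(c=7) 38(c=7) 71(c=9)]
  35. access 99: HIT, count now 4. Cache: [99(c=4) 90(c=5) 29(c=7) 38(c=7) 71(c=9)]
Total: 28 hits, 7 misses, 2 evictions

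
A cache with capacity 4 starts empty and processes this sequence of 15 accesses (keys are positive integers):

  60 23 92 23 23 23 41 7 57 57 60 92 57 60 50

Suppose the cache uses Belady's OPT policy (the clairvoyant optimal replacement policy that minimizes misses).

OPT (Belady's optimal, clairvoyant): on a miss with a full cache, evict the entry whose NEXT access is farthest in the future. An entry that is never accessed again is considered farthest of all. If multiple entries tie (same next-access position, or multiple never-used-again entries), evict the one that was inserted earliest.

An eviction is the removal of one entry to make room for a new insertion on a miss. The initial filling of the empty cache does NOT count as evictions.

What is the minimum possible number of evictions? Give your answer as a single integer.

Answer: 3

Derivation:
OPT (Belady) simulation (capacity=4):
  1. access 60: MISS. Cache: [60]
  2. access 23: MISS. Cache: [60 23]
  3. access 92: MISS. Cache: [60 23 92]
  4. access 23: HIT. Next use of 23: step 5. Cache: [60 23 92]
  5. access 23: HIT. Next use of 23: step 6. Cache: [60 23 92]
  6. access 23: HIT. Next use of 23: never. Cache: [60 23 92]
  7. access 41: MISS. Cache: [60 23 92 41]
  8. access 7: MISS, evict 23 (next use: never). Cache: [60 92 41 7]
  9. access 57: MISS, evict 41 (next use: never). Cache: [60 92 7 57]
  10. access 57: HIT. Next use of 57: step 13. Cache: [60 92 7 57]
  11. access 60: HIT. Next use of 60: step 14. Cache: [60 92 7 57]
  12. access 92: HIT. Next use of 92: never. Cache: [60 92 7 57]
  13. access 57: HIT. Next use of 57: never. Cache: [60 92 7 57]
  14. access 60: HIT. Next use of 60: never. Cache: [60 92 7 57]
  15. access 50: MISS, evict 60 (next use: never). Cache: [92 7 57 50]
Total: 8 hits, 7 misses, 3 evictions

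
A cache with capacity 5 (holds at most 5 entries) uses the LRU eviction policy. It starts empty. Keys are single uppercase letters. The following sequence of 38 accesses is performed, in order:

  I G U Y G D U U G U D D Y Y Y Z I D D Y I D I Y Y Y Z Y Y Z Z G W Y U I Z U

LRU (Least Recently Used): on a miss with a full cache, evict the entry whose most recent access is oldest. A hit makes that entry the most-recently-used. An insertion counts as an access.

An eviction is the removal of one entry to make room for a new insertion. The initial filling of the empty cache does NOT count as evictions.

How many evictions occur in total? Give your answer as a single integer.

LRU simulation (capacity=5):
  1. access I: MISS. Cache (LRU->MRU): [I]
  2. access G: MISS. Cache (LRU->MRU): [I G]
  3. access U: MISS. Cache (LRU->MRU): [I G U]
  4. access Y: MISS. Cache (LRU->MRU): [I G U Y]
  5. access G: HIT. Cache (LRU->MRU): [I U Y G]
  6. access D: MISS. Cache (LRU->MRU): [I U Y G D]
  7. access U: HIT. Cache (LRU->MRU): [I Y G D U]
  8. access U: HIT. Cache (LRU->MRU): [I Y G D U]
  9. access G: HIT. Cache (LRU->MRU): [I Y D U G]
  10. access U: HIT. Cache (LRU->MRU): [I Y D G U]
  11. access D: HIT. Cache (LRU->MRU): [I Y G U D]
  12. access D: HIT. Cache (LRU->MRU): [I Y G U D]
  13. access Y: HIT. Cache (LRU->MRU): [I G U D Y]
  14. access Y: HIT. Cache (LRU->MRU): [I G U D Y]
  15. access Y: HIT. Cache (LRU->MRU): [I G U D Y]
  16. access Z: MISS, evict I. Cache (LRU->MRU): [G U D Y Z]
  17. access I: MISS, evict G. Cache (LRU->MRU): [U D Y Z I]
  18. access D: HIT. Cache (LRU->MRU): [U Y Z I D]
  19. access D: HIT. Cache (LRU->MRU): [U Y Z I D]
  20. access Y: HIT. Cache (LRU->MRU): [U Z I D Y]
  21. access I: HIT. Cache (LRU->MRU): [U Z D Y I]
  22. access D: HIT. Cache (LRU->MRU): [U Z Y I D]
  23. access I: HIT. Cache (LRU->MRU): [U Z Y D I]
  24. access Y: HIT. Cache (LRU->MRU): [U Z D I Y]
  25. access Y: HIT. Cache (LRU->MRU): [U Z D I Y]
  26. access Y: HIT. Cache (LRU->MRU): [U Z D I Y]
  27. access Z: HIT. Cache (LRU->MRU): [U D I Y Z]
  28. access Y: HIT. Cache (LRU->MRU): [U D I Z Y]
  29. access Y: HIT. Cache (LRU->MRU): [U D I Z Y]
  30. access Z: HIT. Cache (LRU->MRU): [U D I Y Z]
  31. access Z: HIT. Cache (LRU->MRU): [U D I Y Z]
  32. access G: MISS, evict U. Cache (LRU->MRU): [D I Y Z G]
  33. access W: MISS, evict D. Cache (LRU->MRU): [I Y Z G W]
  34. access Y: HIT. Cache (LRU->MRU): [I Z G W Y]
  35. access U: MISS, evict I. Cache (LRU->MRU): [Z G W Y U]
  36. access I: MISS, evict Z. Cache (LRU->MRU): [G W Y U I]
  37. access Z: MISS, evict G. Cache (LRU->MRU): [W Y U I Z]
  38. access U: HIT. Cache (LRU->MRU): [W Y I Z U]
Total: 26 hits, 12 misses, 7 evictions

Answer: 7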